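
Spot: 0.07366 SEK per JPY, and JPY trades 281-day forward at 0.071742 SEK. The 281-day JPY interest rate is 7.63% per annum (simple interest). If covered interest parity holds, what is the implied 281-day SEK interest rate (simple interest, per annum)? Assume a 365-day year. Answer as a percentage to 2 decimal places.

T = 281/365 years.
F/S = 0.071742/0.07366 = 0.9739614 = (growth of SEK) / (growth of JPY).
JPY growth factor: 1 + 0.0763×281/365 = 1.0587405.
Hence g_SEK = 1.0311724.
(1.0311724 − 1)/T = 0.040491, i.e. 4.05%.

4.05%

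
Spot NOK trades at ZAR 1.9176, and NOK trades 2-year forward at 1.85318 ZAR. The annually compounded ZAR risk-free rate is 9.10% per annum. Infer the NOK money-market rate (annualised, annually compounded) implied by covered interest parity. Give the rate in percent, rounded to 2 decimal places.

T = 2 years.
By CIP, F/S equals the ZAR-to-NOK growth ratio: 1.85318/1.9176 = 0.9664059.
The ZAR side grows by (1 + 0.0910)^2 = 1.190281.
Hence g_NOK = 1.2316574.
Annualise: 1.2316574^(1/2) − 1 = 0.109801 = 10.98%.

10.98%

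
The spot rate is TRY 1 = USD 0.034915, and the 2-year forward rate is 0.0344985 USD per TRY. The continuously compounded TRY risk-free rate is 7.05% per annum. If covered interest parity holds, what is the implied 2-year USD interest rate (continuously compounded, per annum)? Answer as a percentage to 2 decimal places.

6.45%

T = 2 years.
By CIP, F/S equals the USD-to-TRY growth ratio: 0.0344985/0.034915 = 0.9880710.
TRY growth factor: e^(0.0705×2) = 1.1514246.
Hence g_USD = 1.1376893.
Take logs: ln 1.1376893 / 2 = 0.064500, so 6.45%.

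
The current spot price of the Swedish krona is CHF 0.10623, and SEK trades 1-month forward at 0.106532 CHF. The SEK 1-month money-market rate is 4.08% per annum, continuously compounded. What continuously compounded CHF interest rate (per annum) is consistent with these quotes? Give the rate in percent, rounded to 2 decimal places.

T = 1/12 years.
CIP gives F = S · g_CHF/g_SEK, so g_CHF/g_SEK = 0.106532/0.10623 = 1.0028429.
The SEK side grows by e^(0.0408×1/12) = 1.0034058.
So the CHF growth factor = 1.0062584.
r = ln(1.0062584)/(1/12) = 0.074867 → 7.49%.

7.49%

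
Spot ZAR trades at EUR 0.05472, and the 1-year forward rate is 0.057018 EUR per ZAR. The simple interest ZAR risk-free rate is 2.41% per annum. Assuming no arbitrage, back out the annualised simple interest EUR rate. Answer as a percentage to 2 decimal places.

T = 1 year.
By CIP, F/S equals the EUR-to-ZAR growth ratio: 0.057018/0.05472 = 1.0419956.
ZAR growth factor: 1 + 0.0241×1 = 1.024100.
Hence g_EUR = 1.0671077.
(1.0671077 − 1)/T = 0.067108, i.e. 6.71%.

6.71%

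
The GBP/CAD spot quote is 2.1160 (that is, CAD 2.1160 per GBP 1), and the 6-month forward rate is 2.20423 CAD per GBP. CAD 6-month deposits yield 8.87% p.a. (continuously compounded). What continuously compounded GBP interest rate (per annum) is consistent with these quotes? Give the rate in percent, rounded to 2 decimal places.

0.70%

T = 6/12 years.
F/S = 2.20423/2.116 = 1.0416966 = (growth of CAD) / (growth of GBP).
CAD growth factor: e^(0.0887×6/12) = 1.0453482.
That pins the GBP growth at 1.0035054.
Take logs: ln 1.0035054 / (6/12) = 0.006999, so 0.70%.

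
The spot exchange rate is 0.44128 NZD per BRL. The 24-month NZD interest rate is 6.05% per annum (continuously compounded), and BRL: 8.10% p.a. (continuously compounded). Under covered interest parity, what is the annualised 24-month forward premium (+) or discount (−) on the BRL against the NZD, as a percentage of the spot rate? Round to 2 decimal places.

T = 2 years.
CIP forward (NZD per BRL) = 0.44128 × 1.1286249/1.1758602 = 0.42355341.
(F − S)/S ÷ T = (0.42355341 − 0.44128)/0.44128/2 = -0.020085 → -2.01%.

-2.01%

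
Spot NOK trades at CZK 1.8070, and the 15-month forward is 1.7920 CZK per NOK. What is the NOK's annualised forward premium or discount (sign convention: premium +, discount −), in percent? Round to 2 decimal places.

-0.66%

T = 15/12 years.
Period premium: (1.7920 − 1.807)/1.807 = -0.0083011.
×(1/T) gives -0.66% p.a.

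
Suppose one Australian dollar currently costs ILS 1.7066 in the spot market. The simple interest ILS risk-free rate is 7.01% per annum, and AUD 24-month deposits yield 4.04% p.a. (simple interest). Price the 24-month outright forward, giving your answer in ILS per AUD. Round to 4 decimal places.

1.8004

T = 2 years.
ILS growth factor: 1 + 0.0701×2 = 1.140200.
Growth of 1 AUD over T: 1 + 0.0404×2 = 1.080800.
So F = 1.7066 × 1.140200 / 1.080800 = 1.800394 (ILS/AUD).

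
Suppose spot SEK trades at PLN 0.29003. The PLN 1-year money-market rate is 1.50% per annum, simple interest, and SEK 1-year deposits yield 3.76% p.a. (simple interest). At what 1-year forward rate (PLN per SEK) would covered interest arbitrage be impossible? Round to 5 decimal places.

T = 1 year.
Growth of 1 PLN over T: 1 + 0.0150×1 = 1.015000.
SEK accumulates by 1 + 0.0376×1 = 1.037600.
Forward (PLN per SEK) = 0.29003 × 1.015000 / 1.037600 = 0.2837128.

0.28371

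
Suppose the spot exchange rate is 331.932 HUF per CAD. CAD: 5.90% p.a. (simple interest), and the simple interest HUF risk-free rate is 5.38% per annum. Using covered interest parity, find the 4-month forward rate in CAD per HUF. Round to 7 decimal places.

0.0030178

T = 4/12 years.
HUF growth factor: 1 + 0.0538×4/12 = 1.0179333.
CAD growth factor: 1 + 0.0590×4/12 = 1.0196667.
CIP: F = S · (grow HUF)/(grow CAD) = 331.932 × 1.0179333/1.0196667 = 331.3677 HUF per CAD.
Invert for CAD per HUF: 1 / 331.3677 = 0.0030178.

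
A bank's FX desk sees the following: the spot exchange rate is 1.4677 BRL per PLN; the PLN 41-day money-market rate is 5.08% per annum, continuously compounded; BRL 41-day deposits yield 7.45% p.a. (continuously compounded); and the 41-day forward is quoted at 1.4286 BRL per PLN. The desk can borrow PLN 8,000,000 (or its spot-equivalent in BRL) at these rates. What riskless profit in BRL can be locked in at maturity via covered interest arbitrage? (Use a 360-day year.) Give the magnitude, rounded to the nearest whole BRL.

T = 41/360 years.
Route A — deposit PLN, sell forward: 8,000,000 × 1.0058023242 × 1.4286 = BRL 11,495,113.60.
Route B — convert at spot, deposit BRL: 8,000,000 × 1.4677 × 1.0085208195 = BRL 11,841,648.05.
The quoted forward undervalues PLN, so borrow PLN, convert to BRL at spot, deposit the BRL at 7.45%, and buy PLN forward at 1.4286 to cover the loan.
Arbitrage profit = |11,495,113.60 − 11,841,648.05| = BRL 346,534.

BRL 346,534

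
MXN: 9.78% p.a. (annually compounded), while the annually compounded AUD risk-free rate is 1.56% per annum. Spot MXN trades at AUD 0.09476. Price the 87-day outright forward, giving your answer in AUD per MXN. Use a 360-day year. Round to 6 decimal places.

0.092994

T = 87/360 years.
AUD accumulates by (1 + 0.0156)^(87/360) = 1.0037479.
Growth of 1 MXN over T: (1 + 0.0978)^(87/360) = 1.0228056.
Forward (AUD per MXN) = 0.09476 × 1.0037479 / 1.0228056 = 0.09299436.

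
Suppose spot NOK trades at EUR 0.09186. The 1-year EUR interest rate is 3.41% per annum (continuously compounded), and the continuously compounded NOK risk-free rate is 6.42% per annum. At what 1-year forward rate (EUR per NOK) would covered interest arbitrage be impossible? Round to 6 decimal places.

0.089136

T = 1 year.
Growth of 1 EUR over T: e^(0.0341×1) = 1.0346881.
NOK accumulates by e^(0.0642×1) = 1.0663056.
So F = 0.09186 × 1.0346881 / 1.0663056 = 0.08913622 (EUR/NOK).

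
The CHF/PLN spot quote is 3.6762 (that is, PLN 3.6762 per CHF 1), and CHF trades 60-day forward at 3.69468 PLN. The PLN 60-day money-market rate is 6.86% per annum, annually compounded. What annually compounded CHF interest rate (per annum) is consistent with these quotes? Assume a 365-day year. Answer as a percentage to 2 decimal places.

3.65%

T = 60/365 years.
CIP gives F = S · g_PLN/g_CHF, so g_PLN/g_CHF = 3.69468/3.6762 = 1.0050269.
PLN growth factor: (1 + 0.0686)^(60/365) = 1.0109664.
That pins the CHF growth at 1.0059098.
Annualise: 1.0059098^(365/60) − 1 = 0.036496 = 3.65%.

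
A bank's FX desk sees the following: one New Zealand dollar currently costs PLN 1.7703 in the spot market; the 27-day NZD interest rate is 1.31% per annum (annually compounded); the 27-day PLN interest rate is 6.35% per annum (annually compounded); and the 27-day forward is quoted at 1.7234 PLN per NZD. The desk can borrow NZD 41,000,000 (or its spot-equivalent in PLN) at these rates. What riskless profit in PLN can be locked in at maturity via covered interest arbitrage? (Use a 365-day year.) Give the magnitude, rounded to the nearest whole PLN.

PLN 2,186,144

T = 27/365 years.
Route A — deposit NZD, sell forward: 41,000,000 × 1.0009632124 × 1.7234 = PLN 70,727,460.01.
Route B — convert at spot, deposit PLN: 41,000,000 × 1.7703 × 1.0045645355 = PLN 72,913,604.49.
The quoted forward undervalues NZD, so borrow NZD, convert to PLN at spot, deposit the PLN at 6.35%, and buy NZD forward at 1.7234 to cover the loan.
Profit = 72,913,604.49 − 70,727,460.01 = PLN 2,186,144.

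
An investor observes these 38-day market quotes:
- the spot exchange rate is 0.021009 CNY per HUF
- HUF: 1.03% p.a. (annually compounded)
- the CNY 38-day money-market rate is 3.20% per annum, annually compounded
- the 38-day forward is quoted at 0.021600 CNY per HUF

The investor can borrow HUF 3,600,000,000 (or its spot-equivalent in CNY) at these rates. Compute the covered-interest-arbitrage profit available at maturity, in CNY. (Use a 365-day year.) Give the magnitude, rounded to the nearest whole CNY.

CNY 1,962,173

T = 38/365 years.
Invest the HUF and cover forward: 3,600,000,000 × 1.0010674132 × 0.021600 = CNY 77,843,002.05.
Convert at spot and invest in CNY: 3,600,000,000 × 0.021009 × 1.0032846961 = CNY 75,880,829.45.
The quoted forward overvalues HUF, so borrow CNY, buy HUF at spot, deposit the HUF at 1.03%, and sell the proceeds forward at 0.021600.
The gap between the two covered legs is CNY 1,962,173.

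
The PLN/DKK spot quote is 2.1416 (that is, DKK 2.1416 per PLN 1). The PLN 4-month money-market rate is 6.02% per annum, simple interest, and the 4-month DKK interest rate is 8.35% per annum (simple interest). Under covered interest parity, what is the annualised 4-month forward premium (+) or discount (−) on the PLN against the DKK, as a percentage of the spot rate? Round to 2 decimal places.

+2.28%

T = 4/12 years.
F = S · g_DKK/g_PLN = 2.1416 × 1.0278333/1.0200667 = 2.1579057.
(F − S)/S ÷ T = (2.1579057 − 2.1416)/2.1416/(4/12) = 0.022841 → 2.28%.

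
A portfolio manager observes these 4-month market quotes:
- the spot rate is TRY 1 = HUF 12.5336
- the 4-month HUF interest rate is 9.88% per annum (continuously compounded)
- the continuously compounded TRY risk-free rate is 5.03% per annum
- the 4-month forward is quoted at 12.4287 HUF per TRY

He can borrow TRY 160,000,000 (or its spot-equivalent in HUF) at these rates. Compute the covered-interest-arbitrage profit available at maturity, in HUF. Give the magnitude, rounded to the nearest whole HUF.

T = 4/12 years.
Keep in TRY, deliver into the forward: 160,000,000·1.016908016104·12.4287 = HUF 2,022,215,145.56.
Swap to HUF now, deposit: 160,000,000·12.5336·1.033481638169 = HUF 2,072,519,273.62.
The quoted forward undervalues TRY, so borrow TRY, convert to HUF at spot, deposit the HUF at 9.88%, and buy TRY forward at 12.4287 to cover the loan.
Profit = 2,072,519,273.62 − 2,022,215,145.56 = HUF 50,304,128.

HUF 50,304,128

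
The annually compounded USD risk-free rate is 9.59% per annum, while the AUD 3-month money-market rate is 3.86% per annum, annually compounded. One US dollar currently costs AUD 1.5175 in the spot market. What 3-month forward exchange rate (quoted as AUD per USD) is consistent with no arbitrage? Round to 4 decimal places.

1.4973

T = 3/12 years.
AUD accumulates by (1 + 0.0386)^(3/12) = 1.0095134.
Growth of 1 USD over T: (1 + 0.0959)^(3/12) = 1.0231581.
So F = 1.5175 × 1.0095134 / 1.0231581 = 1.497263 (AUD/USD).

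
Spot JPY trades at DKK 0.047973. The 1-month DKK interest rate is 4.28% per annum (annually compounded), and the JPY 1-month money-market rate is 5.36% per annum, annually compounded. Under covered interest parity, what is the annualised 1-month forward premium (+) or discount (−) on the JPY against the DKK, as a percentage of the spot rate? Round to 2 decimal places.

-1.03%

T = 1/12 years.
No-arbitrage forward: 0.047973 × 1.0034986 / 1.0043606 = 0.047931827 DKK/JPY.
(F − S)/S ÷ T = (0.047931827 − 0.047973)/0.047973/(1/12) = -0.010299 → -1.03%.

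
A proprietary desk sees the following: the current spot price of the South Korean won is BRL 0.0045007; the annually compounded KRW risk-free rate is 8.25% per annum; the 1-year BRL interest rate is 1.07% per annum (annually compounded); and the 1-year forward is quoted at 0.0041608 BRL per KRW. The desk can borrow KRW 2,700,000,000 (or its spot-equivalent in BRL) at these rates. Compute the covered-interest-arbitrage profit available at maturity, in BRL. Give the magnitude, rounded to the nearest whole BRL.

BRL 120,937

T = 1 year.
Invest the KRW and cover forward: 2,700,000,000 × 1.082500 × 0.0041608 = BRL 12,160,978.20.
Convert at spot and invest in BRL: 2,700,000,000 × 0.0045007 × 1.010700 = BRL 12,281,915.22.
The quoted forward undervalues KRW, so borrow KRW, convert to BRL at spot, deposit the BRL at 1.07%, and buy KRW forward at 0.0041608 to cover the loan.
The gap between the two covered legs is BRL 120,937.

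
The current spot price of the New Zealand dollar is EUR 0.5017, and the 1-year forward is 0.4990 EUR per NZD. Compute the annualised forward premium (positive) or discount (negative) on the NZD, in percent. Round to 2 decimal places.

-0.54%

T = 1 year.
(F − S)/S = (0.4990 − 0.5017)/0.5017 = -0.0053817.
×(1/T) gives -0.54% p.a.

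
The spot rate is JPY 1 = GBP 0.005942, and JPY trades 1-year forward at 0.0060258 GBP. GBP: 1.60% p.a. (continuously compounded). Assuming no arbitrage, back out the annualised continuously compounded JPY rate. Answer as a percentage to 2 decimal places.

0.20%

T = 1 year.
By CIP, F/S equals the GBP-to-JPY growth ratio: 0.0060258/0.005942 = 1.0141030.
GBP growth factor: e^(0.0160×1) = 1.0161287.
Hence g_JPY = 1.0019975.
r = ln(1.0019975)/1 = 0.001996 → 0.20%.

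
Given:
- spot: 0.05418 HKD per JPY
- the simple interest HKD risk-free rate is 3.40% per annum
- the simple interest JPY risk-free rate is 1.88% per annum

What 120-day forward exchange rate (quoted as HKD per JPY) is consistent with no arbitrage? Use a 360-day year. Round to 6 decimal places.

0.054453

T = 120/360 years.
HKD growth factor: 1 + 0.0340×120/360 = 1.0113333.
JPY accumulates by 1 + 0.0188×120/360 = 1.0062667.
CIP: F = S · (grow HKD)/(grow JPY) = 0.05418 × 1.0113333/1.0062667 = 0.05445280 HKD per JPY.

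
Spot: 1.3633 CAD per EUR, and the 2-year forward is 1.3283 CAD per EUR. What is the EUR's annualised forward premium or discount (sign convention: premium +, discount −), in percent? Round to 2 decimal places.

T = 2 years.
EUR trades forward at -2.56730% vs spot over the period.
×(1/T) gives -1.28% p.a.

-1.28%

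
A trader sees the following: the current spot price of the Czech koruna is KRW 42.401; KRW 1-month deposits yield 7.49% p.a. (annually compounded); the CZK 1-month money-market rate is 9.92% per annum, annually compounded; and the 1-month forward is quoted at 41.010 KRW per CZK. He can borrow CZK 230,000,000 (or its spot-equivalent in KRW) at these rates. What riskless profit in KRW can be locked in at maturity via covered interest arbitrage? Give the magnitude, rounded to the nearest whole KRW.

KRW 304,167,302

T = 1/12 years.
Invest the CZK and cover forward: 230,000,000 × 1.007913030714 × 41.010 = KRW 9,506,938,079.60.
Convert at spot and invest in KRW: 230,000,000 × 42.401 × 1.006037119894 = KRW 9,811,105,381.74.
The quoted forward undervalues CZK, so borrow CZK, convert to KRW at spot, deposit the KRW at 7.49%, and buy CZK forward at 41.010 to cover the loan.
Profit = 9,811,105,381.74 − 9,506,938,079.60 = KRW 304,167,302.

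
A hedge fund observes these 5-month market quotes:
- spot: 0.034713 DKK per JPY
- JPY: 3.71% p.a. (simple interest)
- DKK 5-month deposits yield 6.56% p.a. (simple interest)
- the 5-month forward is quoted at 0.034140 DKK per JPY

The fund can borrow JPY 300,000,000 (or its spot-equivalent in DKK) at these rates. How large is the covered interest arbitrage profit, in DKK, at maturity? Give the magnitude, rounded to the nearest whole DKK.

T = 5/12 years.
Keep in JPY, deliver into the forward: 300,000,000·1.0154583333·0.034140 = DKK 10,400,324.25.
Swap to DKK now, deposit: 300,000,000·0.034713·1.0273333333 = DKK 10,698,546.60.
The quoted forward undervalues JPY, so borrow JPY, convert to DKK at spot, deposit the DKK at 6.56%, and buy JPY forward at 0.034140 to cover the loan.
Profit = 10,698,546.60 − 10,400,324.25 = DKK 298,222.

DKK 298,222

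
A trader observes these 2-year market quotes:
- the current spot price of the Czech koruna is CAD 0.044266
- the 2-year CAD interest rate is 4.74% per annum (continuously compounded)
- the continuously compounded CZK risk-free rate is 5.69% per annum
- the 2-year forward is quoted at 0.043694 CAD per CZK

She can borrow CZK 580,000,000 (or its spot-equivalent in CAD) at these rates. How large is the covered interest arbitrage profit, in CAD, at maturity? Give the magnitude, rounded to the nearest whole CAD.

CAD 169,700

T = 2 years.
Invest the CZK and cover forward: 580,000,000 × 1.1205279969 × 0.043694 = CAD 28,397,003.17.
Convert at spot and invest in CAD: 580,000,000 × 0.044266 × 1.0994389453 = CAD 28,227,303.32.
The quoted forward overvalues CZK, so borrow CAD, buy CZK at spot, deposit the CZK at 5.69%, and sell the proceeds forward at 0.043694.
The gap between the two covered legs is CAD 169,700.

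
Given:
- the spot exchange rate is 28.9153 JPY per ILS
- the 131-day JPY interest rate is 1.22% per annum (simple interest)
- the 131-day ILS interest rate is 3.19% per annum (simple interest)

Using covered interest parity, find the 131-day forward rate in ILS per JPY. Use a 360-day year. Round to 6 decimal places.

T = 131/360 years.
JPY accumulates by 1 + 0.0122×131/360 = 1.0044394.
ILS growth factor: 1 + 0.0319×131/360 = 1.0116081.
CIP: F = S · (grow JPY)/(grow ILS) = 28.9153 × 1.0044394/1.0116081 = 28.71039 JPY per ILS.
Invert for ILS per JPY: 1 / 28.71039 = 0.034831.

0.034831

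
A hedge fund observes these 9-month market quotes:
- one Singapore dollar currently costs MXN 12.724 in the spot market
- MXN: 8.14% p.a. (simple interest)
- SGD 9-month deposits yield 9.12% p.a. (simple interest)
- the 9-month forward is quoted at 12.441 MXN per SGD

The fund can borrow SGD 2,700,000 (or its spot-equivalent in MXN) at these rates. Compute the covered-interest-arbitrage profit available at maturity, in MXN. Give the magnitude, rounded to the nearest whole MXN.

MXN 563,857

T = 9/12 years.
Route A — deposit SGD, sell forward: 2,700,000 × 1.068400 × 12.441 = MXN 35,888,303.88.
Route B — convert at spot, deposit MXN: 2,700,000 × 12.724 × 1.061050 = MXN 36,452,160.54.
The quoted forward undervalues SGD, so borrow SGD, convert to MXN at spot, deposit the MXN at 8.14%, and buy SGD forward at 12.441 to cover the loan.
Arbitrage profit = |35,888,303.88 − 36,452,160.54| = MXN 563,857.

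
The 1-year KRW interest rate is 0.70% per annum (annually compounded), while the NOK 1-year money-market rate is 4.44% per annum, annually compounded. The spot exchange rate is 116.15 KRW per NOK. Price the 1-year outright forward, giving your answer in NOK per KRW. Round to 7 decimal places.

0.0089293

T = 1 year.
KRW growth factor: (1 + 0.0070)^1 = 1.007000.
NOK growth factor: (1 + 0.0444)^1 = 1.044400.
Forward (KRW per NOK) = 116.15 × 1.007000 / 1.044400 = 111.9907.
Invert for NOK per KRW: 1 / 111.9907 = 0.0089293.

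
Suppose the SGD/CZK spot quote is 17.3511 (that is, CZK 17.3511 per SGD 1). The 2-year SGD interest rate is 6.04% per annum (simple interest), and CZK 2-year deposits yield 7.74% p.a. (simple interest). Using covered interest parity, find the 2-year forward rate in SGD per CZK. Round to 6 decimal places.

T = 2 years.
CZK growth factor: 1 + 0.0774×2 = 1.154800.
SGD growth factor: 1 + 0.0604×2 = 1.120800.
So F = 17.3511 × 1.154800 / 1.120800 = 17.87745 (CZK/SGD).
Invert for SGD per CZK: 1 / 17.87745 = 0.055936.

0.055936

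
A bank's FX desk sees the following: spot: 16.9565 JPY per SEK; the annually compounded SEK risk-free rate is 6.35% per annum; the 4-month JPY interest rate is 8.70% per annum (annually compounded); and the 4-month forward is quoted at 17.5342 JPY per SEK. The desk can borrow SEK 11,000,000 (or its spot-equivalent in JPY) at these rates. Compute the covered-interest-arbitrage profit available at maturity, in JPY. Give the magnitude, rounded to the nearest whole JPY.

T = 4/12 years.
Route A — deposit SEK, sell forward: 11,000,000 × 1.02073380491 × 17.5342 = JPY 196,875,257.50.
Route B — convert at spot, deposit JPY: 11,000,000 × 16.9565 × 1.02819743164 = JPY 191,780,927.25.
The quoted forward overvalues SEK, so borrow JPY, buy SEK at spot, deposit the SEK at 6.35%, and sell the proceeds forward at 17.5342.
Arbitrage profit = |196,875,257.50 − 191,780,927.25| = JPY 5,094,330.

JPY 5,094,330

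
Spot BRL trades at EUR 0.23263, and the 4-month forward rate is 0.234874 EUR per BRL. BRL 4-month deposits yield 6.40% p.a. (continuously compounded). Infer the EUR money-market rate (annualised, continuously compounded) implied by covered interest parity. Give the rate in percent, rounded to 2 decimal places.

9.28%

T = 4/12 years.
CIP gives F = S · g_EUR/g_BRL, so g_EUR/g_BRL = 0.234874/0.23263 = 1.0096462.
The BRL side grows by e^(0.0640×4/12) = 1.0215625.
That pins the EUR growth at 1.0314167.
r = ln(1.0314167)/(4/12) = 0.092800 → 9.28%.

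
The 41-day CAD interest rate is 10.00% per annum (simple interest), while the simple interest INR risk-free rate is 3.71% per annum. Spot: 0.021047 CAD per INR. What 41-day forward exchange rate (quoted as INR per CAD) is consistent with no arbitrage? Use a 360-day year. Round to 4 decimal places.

47.1762

T = 41/360 years.
CAD growth factor: 1 + 0.1000×41/360 = 1.01138889.
INR accumulates by 1 + 0.0371×41/360 = 1.00422528.
CIP: F = S · (grow CAD)/(grow INR) = 0.021047 × 1.01138889/1.00422528 = 0.021197138 CAD per INR.
Quoted the other way: 1/0.021197138 = 47.1762 INR per CAD.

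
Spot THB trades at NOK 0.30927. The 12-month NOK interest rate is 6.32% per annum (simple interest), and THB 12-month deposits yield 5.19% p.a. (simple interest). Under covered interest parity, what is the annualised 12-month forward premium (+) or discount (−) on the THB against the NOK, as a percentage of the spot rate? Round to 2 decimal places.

+1.07%

T = 1 year.
F = S · g_NOK/g_THB = 0.30927 × 1.063200/1.051900 = 0.31259232.
Annualised premium = (F − S)/S × (1/T) = (0.31259232 − 0.30927)/0.30927 ÷ 1 = 1.07%.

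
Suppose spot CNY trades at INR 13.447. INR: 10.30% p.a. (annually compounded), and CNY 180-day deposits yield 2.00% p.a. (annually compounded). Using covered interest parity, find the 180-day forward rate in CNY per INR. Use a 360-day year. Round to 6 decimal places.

0.071513

T = 180/360 years.
INR accumulates by (1 + 0.1030)^(180/360) = 1.0502381.
CNY accumulates by (1 + 0.0200)^(180/360) = 1.0099505.
Forward (INR per CNY) = 13.447 × 1.0502381 / 1.0099505 = 13.98341.
Invert for CNY per INR: 1 / 13.98341 = 0.071513.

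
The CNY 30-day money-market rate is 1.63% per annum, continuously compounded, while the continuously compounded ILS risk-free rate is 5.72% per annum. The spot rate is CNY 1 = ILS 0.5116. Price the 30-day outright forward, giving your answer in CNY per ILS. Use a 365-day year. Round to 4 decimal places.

T = 30/365 years.
Growth of 1 ILS over T: e^(0.0572×30/365) = 1.0047124.
CNY growth factor: e^(0.0163×30/365) = 1.0013406.
Forward (ILS per CNY) = 0.5116 × 1.0047124 / 1.0013406 = 0.5133227.
Quoted the other way: 1/0.5133227 = 1.9481 CNY per ILS.

1.9481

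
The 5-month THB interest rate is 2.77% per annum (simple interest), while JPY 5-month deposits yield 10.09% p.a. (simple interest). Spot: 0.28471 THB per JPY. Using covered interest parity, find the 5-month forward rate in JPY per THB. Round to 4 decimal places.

T = 5/12 years.
THB accumulates by 1 + 0.0277×5/12 = 1.0115417.
JPY growth factor: 1 + 0.1009×5/12 = 1.0420417.
So F = 0.28471 × 1.0115417 / 1.0420417 = 0.2763767 (THB/JPY).
Invert for JPY per THB: 1 / 0.2763767 = 3.6183.

3.6183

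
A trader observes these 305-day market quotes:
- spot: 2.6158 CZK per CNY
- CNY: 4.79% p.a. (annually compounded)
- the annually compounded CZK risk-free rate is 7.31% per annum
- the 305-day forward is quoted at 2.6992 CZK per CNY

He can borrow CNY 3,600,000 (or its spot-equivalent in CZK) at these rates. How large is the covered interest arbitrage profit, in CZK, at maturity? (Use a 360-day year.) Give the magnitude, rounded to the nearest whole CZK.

T = 305/360 years.
Keep in CNY, deliver into the forward: 3,600,000·1.040436119·2.6992 = CZK 10,110,042.62.
Swap to CZK now, deposit: 3,600,000·2.6158·1.061595463 = CZK 9,996,917.08.
The quoted forward overvalues CNY, so borrow CZK, buy CNY at spot, deposit the CNY at 4.79%, and sell the proceeds forward at 2.6992.
Arbitrage profit = |10,110,042.62 − 9,996,917.08| = CZK 113,126.

CZK 113,126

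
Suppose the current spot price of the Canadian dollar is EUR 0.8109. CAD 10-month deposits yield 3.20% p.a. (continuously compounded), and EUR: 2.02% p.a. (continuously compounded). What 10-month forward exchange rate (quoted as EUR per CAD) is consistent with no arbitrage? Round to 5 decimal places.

0.80297

T = 10/12 years.
EUR accumulates by e^(0.0202×10/12) = 1.0169758.
Growth of 1 CAD over T: e^(0.0320×10/12) = 1.0270254.
So F = 0.8109 × 1.0169758 / 1.0270254 = 0.8029652 (EUR/CAD).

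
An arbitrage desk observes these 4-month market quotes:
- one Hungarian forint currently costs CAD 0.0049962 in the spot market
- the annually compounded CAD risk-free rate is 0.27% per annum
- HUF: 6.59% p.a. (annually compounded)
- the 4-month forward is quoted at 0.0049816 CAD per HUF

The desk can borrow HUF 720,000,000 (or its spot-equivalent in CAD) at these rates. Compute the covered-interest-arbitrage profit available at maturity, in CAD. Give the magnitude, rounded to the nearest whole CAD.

T = 4/12 years.
Invest the HUF and cover forward: 720,000,000 × 1.021501058 × 0.0049816 = CAD 3,663,870.96.
Convert at spot and invest in CAD: 720,000,000 × 0.0049962 × 1.000899191 = CAD 3,600,498.63.
The quoted forward overvalues HUF, so borrow CAD, buy HUF at spot, deposit the HUF at 6.59%, and sell the proceeds forward at 0.0049816.
The gap between the two covered legs is CAD 63,372.

CAD 63,372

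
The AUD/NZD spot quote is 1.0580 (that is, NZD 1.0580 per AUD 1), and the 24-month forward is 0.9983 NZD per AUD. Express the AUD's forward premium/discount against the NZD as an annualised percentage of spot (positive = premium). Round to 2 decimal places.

T = 2 years.
Period premium: (0.9983 − 1.058)/1.058 = -0.0564272.
Per annum: -0.0564272 / 2 = -0.028214 = -2.82%.

-2.82%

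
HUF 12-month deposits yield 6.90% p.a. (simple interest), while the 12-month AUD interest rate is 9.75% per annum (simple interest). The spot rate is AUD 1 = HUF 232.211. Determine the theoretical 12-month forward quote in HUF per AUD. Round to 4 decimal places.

T = 1 year.
HUF growth factor: 1 + 0.0690×1 = 1.069000.
AUD growth factor: 1 + 0.0975×1 = 1.097500.
CIP: F = S · (grow HUF)/(grow AUD) = 232.211 × 1.069000/1.097500 = 226.180919 HUF per AUD.

226.1809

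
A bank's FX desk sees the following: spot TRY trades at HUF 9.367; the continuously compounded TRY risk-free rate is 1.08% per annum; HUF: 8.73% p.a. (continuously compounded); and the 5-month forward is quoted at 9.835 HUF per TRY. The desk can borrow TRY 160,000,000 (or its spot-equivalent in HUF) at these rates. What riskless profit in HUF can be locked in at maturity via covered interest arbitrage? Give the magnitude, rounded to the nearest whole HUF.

T = 5/12 years.
Invest the TRY and cover forward: 160,000,000 × 1.004510140205 × 9.835 = HUF 1,580,697,156.63.
Convert at spot and invest in HUF: 160,000,000 × 9.367 × 1.037044665332 = HUF 1,554,239,580.83.
The quoted forward overvalues TRY, so borrow HUF, buy TRY at spot, deposit the TRY at 1.08%, and sell the proceeds forward at 9.835.
Arbitrage profit = |1,580,697,156.63 − 1,554,239,580.83| = HUF 26,457,576.

HUF 26,457,576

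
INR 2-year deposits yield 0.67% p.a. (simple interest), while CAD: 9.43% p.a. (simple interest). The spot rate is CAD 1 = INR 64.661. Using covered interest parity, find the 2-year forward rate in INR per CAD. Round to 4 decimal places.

T = 2 years.
INR accumulates by 1 + 0.0067×2 = 1.013400.
CAD growth factor: 1 + 0.0943×2 = 1.188600.
CIP: F = S · (grow INR)/(grow CAD) = 64.661 × 1.013400/1.188600 = 55.129949 INR per CAD.

55.1299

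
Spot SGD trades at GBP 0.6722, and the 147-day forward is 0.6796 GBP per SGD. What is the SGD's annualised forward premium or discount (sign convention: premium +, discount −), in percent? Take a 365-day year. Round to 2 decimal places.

+2.73%

T = 147/365 years.
Period premium: (0.6796 − 0.6722)/0.6722 = 0.0110086.
×(1/T) gives 2.73% p.a.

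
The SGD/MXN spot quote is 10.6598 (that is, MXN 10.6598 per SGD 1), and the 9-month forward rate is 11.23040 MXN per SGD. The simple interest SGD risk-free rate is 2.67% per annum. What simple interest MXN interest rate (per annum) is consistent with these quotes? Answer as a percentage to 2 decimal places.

T = 9/12 years.
CIP gives F = S · g_MXN/g_SGD, so g_MXN/g_SGD = 11.2304/10.6598 = 1.0535282.
The SGD side grows by 1 + 0.0267×9/12 = 1.020025.
Hence g_MXN = 1.0746251.
r = (1.0746251 − 1)/(9/12) = 0.099500 → 9.95%.

9.95%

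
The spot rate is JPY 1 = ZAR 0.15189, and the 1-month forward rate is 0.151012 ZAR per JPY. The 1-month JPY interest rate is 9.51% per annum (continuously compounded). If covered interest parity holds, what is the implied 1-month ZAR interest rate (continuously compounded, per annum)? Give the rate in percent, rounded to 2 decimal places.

2.55%

T = 1/12 years.
F/S = 0.151012/0.15189 = 0.9942195 = (growth of ZAR) / (growth of JPY).
The JPY side grows by e^(0.0951×1/12) = 1.0079565.
So the ZAR growth factor = 1.002130.
Take logs: ln 1.002130 / (1/12) = 0.025533, so 2.55%.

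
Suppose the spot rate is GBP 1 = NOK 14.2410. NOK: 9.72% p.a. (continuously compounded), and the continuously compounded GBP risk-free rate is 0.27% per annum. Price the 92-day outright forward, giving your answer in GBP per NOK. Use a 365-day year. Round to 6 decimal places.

T = 92/365 years.
NOK growth factor: e^(0.0972×92/365) = 1.0248023.
GBP growth factor: e^(0.0027×92/365) = 1.0006808.
CIP: F = S · (grow NOK)/(grow GBP) = 14.241 × 1.0248023/1.0006808 = 14.58428 NOK per GBP.
Invert for GBP per NOK: 1 / 14.58428 = 0.068567.

0.068567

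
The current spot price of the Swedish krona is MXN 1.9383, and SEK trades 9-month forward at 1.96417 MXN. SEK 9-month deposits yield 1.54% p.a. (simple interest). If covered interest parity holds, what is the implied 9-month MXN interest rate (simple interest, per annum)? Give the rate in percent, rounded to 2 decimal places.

3.34%

T = 9/12 years.
By CIP, F/S equals the MXN-to-SEK growth ratio: 1.96417/1.9383 = 1.0133467.
SEK growth factor: 1 + 0.0154×9/12 = 1.011550.
That pins the MXN growth at 1.0250509.
(1.0250509 − 1)/T = 0.033401, i.e. 3.34%.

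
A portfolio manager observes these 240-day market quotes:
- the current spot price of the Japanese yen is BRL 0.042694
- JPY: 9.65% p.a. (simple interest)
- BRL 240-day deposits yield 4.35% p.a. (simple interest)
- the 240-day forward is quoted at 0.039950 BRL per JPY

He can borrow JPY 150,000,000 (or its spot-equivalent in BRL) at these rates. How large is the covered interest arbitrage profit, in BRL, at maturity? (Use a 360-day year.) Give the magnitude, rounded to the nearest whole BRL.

T = 240/360 years.
Keep in JPY, deliver into the forward: 150,000,000·1.064333333·0.039950 = BRL 6,378,017.50.
Swap to BRL now, deposit: 150,000,000·0.042694·1.029000 = BRL 6,589,818.90.
The quoted forward undervalues JPY, so borrow JPY, convert to BRL at spot, deposit the BRL at 4.35%, and buy JPY forward at 0.039950 to cover the loan.
Arbitrage profit = |6,378,017.50 − 6,589,818.90| = BRL 211,801.

BRL 211,801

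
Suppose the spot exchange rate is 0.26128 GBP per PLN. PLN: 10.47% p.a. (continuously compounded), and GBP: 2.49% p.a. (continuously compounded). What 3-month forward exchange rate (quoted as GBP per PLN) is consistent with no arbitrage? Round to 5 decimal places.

T = 3/12 years.
Growth of 1 GBP over T: e^(0.0249×3/12) = 1.0062444.
Growth of 1 PLN over T: e^(0.1047×3/12) = 1.0265206.
So F = 0.26128 × 1.0062444 / 1.0265206 = 0.2561191 (GBP/PLN).

0.25612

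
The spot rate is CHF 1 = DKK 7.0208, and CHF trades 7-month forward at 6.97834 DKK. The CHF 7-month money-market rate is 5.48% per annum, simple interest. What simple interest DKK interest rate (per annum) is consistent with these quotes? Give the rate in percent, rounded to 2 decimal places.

4.41%

T = 7/12 years.
F/S = 6.97834/7.0208 = 0.9939523 = (growth of DKK) / (growth of CHF).
The CHF side grows by 1 + 0.0548×7/12 = 1.0319667.
That pins the DKK growth at 1.0257257.
r = (1.0257257 − 1)/(7/12) = 0.044101 → 4.41%.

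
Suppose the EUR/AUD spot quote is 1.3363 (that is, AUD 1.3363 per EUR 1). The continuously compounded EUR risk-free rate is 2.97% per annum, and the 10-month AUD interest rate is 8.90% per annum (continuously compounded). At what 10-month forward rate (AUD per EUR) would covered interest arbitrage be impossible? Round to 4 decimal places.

1.4040

T = 10/12 years.
AUD accumulates by e^(0.0890×10/12) = 1.0769863.
EUR growth factor: e^(0.0297×10/12) = 1.0250588.
CIP: F = S · (grow AUD)/(grow EUR) = 1.3363 × 1.0769863/1.0250588 = 1.403994 AUD per EUR.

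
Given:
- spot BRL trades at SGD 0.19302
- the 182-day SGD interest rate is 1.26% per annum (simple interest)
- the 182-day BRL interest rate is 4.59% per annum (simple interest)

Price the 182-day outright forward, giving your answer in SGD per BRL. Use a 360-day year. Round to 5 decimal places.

0.18984

T = 182/360 years.
SGD accumulates by 1 + 0.0126×182/360 = 1.006370.
Growth of 1 BRL over T: 1 + 0.0459×182/360 = 1.023205.
So F = 0.19302 × 1.006370 / 1.023205 = 0.1898442 (SGD/BRL).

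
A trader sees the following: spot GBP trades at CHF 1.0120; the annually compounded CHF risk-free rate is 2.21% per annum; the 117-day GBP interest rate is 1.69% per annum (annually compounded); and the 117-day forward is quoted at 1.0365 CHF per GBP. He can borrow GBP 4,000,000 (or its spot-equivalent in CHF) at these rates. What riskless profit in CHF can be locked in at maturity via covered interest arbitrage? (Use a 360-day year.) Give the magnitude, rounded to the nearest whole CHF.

T = 117/360 years.
Invest the GBP and cover forward: 4,000,000 × 1.005461464 × 1.0365 = CHF 4,168,643.23.
Convert at spot and invest in CHF: 4,000,000 × 1.0120 × 1.007129579 = CHF 4,076,860.54.
The quoted forward overvalues GBP, so borrow CHF, buy GBP at spot, deposit the GBP at 1.69%, and sell the proceeds forward at 1.0365.
Arbitrage profit = |4,168,643.23 − 4,076,860.54| = CHF 91,783.

CHF 91,783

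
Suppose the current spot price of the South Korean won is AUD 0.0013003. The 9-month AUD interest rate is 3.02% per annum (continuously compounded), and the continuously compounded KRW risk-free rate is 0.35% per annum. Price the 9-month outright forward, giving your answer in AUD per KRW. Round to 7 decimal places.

0.0013266

T = 9/12 years.
AUD growth factor: e^(0.0302×9/12) = 1.0229085.
KRW accumulates by e^(0.0035×9/12) = 1.0026284.
So F = 0.0013003 × 1.0229085 / 1.0026284 = 0.001326601 (AUD/KRW).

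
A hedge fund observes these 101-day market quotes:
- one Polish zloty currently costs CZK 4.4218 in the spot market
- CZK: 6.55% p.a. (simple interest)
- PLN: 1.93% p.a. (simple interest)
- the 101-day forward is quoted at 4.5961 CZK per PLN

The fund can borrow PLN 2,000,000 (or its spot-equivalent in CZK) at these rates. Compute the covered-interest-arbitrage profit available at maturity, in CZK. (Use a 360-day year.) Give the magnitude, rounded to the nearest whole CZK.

T = 101/360 years.
Route A — deposit PLN, sell forward: 2,000,000 × 1.005414722 × 4.5961 = CZK 9,241,973.21.
Route B — convert at spot, deposit CZK: 2,000,000 × 4.4218 × 1.018376389 = CZK 9,006,113.43.
The quoted forward overvalues PLN, so borrow CZK, buy PLN at spot, deposit the PLN at 1.93%, and sell the proceeds forward at 4.5961.
Profit = 9,241,973.21 − 9,006,113.43 = CZK 235,860.

CZK 235,860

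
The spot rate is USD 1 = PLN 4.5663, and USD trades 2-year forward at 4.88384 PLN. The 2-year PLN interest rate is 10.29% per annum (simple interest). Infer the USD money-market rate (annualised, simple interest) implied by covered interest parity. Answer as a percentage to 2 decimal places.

T = 2 years.
CIP gives F = S · g_PLN/g_USD, so g_PLN/g_USD = 4.88384/4.5663 = 1.0695399.
The PLN side grows by 1 + 0.1029×2 = 1.205800.
That pins the USD growth at 1.1274007.
(1.1274007 − 1)/T = 0.063700, i.e. 6.37%.

6.37%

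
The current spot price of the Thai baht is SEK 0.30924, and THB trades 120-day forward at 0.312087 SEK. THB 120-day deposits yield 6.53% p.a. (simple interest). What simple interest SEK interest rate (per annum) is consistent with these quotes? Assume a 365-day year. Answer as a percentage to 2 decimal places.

9.39%

T = 120/365 years.
F/S = 0.312087/0.30924 = 1.0092064 = (growth of SEK) / (growth of THB).
The THB side grows by 1 + 0.0653×120/365 = 1.0214685.
So the SEK growth factor = 1.0308725.
r = (1.0308725 − 1)/(120/365) = 0.093904 → 9.39%.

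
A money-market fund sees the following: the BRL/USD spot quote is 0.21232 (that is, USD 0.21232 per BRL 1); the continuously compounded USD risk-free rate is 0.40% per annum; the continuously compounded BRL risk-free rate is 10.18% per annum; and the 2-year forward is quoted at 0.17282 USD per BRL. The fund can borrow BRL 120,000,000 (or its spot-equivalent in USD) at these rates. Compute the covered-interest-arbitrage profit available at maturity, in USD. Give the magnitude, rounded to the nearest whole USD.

USD 261,754

T = 2 years.
Invest the BRL and cover forward: 120,000,000 × 1.2258077323 × 0.17282 = USD 25,421,291.08.
Convert at spot and invest in USD: 120,000,000 × 0.21232 × 1.0080320855 = USD 25,683,044.69.
The quoted forward undervalues BRL, so borrow BRL, convert to USD at spot, deposit the USD at 0.40%, and buy BRL forward at 0.17282 to cover the loan.
Arbitrage profit = |25,421,291.08 − 25,683,044.69| = USD 261,754.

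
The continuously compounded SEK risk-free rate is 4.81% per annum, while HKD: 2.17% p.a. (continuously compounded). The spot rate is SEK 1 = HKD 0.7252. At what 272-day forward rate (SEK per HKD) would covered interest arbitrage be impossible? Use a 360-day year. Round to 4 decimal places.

1.4067

T = 272/360 years.
HKD growth factor: e^(0.0217×272/360) = 1.0165307.
SEK growth factor: e^(0.0481×272/360) = 1.0370107.
Forward (HKD per SEK) = 0.7252 × 1.0165307 / 1.0370107 = 0.7108780.
Quoted the other way: 1/0.7108780 = 1.4067 SEK per HKD.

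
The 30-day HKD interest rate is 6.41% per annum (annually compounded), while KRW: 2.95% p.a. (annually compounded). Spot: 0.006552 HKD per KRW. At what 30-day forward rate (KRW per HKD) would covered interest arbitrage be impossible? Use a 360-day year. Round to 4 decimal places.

152.2053

T = 30/360 years.
Growth of 1 HKD over T: (1 + 0.0641)^(30/360) = 1.005190874.
KRW accumulates by (1 + 0.0295)^(30/360) = 1.002425708.
Forward (HKD per KRW) = 0.006552 × 1.005190874 / 1.002425708 = 0.00657007353.
Invert for KRW per HKD: 1 / 0.00657007353 = 152.2053.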